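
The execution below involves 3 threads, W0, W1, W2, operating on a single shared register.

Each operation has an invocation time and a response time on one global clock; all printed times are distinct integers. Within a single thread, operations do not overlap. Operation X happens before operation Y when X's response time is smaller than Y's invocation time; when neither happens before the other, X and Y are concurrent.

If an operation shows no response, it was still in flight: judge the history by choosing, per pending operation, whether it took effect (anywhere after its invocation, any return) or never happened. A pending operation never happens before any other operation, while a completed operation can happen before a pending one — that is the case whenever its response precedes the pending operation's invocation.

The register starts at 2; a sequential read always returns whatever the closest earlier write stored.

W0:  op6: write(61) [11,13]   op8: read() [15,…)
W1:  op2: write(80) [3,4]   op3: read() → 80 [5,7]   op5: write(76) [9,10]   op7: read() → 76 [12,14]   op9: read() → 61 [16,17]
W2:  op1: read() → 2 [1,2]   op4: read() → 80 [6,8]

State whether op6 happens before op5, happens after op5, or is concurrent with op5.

op6 spans [11,13], op5 spans [9,10]
resp(op5)=10 < inv(op6)=11

after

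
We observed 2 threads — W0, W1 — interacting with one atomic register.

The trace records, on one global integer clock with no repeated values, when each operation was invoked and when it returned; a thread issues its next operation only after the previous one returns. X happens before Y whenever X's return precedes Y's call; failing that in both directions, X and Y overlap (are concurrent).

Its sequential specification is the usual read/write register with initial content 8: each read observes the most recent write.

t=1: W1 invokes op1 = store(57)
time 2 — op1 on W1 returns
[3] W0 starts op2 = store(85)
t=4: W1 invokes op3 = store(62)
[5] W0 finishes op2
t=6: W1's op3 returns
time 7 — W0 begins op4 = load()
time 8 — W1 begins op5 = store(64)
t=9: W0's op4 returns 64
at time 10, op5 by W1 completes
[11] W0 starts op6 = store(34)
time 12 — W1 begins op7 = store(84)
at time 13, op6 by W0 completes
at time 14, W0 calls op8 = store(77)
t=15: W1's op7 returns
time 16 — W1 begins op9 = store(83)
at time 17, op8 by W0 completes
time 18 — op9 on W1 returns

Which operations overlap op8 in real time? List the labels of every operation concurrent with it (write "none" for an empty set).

op7, op9

op8 spans [14,17]: anything still running between times 14 and 17 counts as concurrent
op1 [1,2]: before
op2 [3,5]: before
op3 [4,6]: before
op4 [7,9]: before
op5 [8,10]: before
op6 [11,13]: before
op7 [12,15]: concurrent
op9 [16,18]: concurrent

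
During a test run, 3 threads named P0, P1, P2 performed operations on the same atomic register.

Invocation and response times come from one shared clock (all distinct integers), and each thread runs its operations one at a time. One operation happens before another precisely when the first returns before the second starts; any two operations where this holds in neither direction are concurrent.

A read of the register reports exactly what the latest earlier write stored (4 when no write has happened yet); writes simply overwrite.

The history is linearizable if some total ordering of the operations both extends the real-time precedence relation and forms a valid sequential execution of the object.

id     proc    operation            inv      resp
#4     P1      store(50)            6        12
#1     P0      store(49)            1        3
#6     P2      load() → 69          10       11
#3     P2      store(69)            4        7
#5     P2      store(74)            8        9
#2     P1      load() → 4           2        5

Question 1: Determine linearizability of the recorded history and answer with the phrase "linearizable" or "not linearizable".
not linearizable

prefix check: 1..10 passes, 1..11 fails once #6's time-11 response joins
5 completed operations, 3 real-time-consistent orders — every atomic register replay fails
including or dropping the 1 pending operation (#4) in any combination fails
one such order, #1, #2, #3, #5, #6 (pending dropped), breaks at step 2 where #2 load() → 4 is illegal
one such order, #1, #3, #2, #5, #6 (pending dropped), breaks at step 3 where #2 load() → 4 is illegal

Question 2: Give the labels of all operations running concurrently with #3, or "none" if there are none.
#2, #4

#3 spans [4,7]; an op avoiding the whole window 4..7 is ordered, any other is concurrent
#1 [1,3]: before
#2 [2,5]: concurrent
#4 [6,12]: concurrent
#5 [8,9]: after
#6 [10,11]: after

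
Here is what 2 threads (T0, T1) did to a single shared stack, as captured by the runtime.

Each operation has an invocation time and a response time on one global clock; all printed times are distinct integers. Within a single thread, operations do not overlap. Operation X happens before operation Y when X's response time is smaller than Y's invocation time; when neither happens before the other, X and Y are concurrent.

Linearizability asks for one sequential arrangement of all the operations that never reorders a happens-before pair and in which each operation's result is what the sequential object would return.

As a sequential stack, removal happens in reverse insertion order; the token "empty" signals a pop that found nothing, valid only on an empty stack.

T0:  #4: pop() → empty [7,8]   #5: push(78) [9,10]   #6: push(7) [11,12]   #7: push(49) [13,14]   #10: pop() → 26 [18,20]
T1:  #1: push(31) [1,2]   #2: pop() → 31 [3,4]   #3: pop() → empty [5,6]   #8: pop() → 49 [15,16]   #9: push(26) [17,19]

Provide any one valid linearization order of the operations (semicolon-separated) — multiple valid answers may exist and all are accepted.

step 1: #1 push(31) — stack <31>
step 2: #2 pop() → 31 — stack <>
step 3: #3 pop() → empty — stack <>
step 4: #4 pop() → empty — stack <>
step 5: #5 push(78) — stack <78>
step 6: #6 push(7) — stack <78,7>
step 7: #7 push(49) — stack <78,7,49>
step 8: #8 pop() → 49 — stack <78,7>
step 9: #9 push(26) — stack <78,7,26>
step 10: #10 pop() → 26 — stack <78,7>

#1; #2; #3; #4; #5; #6; #7; #8; #9; #10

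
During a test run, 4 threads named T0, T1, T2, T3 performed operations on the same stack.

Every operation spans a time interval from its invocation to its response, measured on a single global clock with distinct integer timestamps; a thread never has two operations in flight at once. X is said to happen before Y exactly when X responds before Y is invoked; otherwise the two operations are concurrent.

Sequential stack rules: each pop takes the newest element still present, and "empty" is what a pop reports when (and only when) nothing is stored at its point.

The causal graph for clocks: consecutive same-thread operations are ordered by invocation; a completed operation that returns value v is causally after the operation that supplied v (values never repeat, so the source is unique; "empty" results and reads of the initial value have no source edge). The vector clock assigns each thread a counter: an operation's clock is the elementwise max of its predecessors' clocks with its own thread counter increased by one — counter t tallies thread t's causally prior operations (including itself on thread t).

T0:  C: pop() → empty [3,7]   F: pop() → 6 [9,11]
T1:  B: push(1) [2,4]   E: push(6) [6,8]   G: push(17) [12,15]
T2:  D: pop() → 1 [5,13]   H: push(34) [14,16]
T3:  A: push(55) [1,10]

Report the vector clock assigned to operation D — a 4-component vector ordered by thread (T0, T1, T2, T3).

(0, 1, 1, 0)

root op A, invoked 1: fresh clock plus T3's own tick → (0, 0, 0, 1)
root op B, invoked 2: fresh clock plus T1's own tick → (0, 1, 0, 0)
root op C, invoked 3: fresh clock plus T0's own tick → (1, 0, 0, 0)
from VC(B)=(0, 1, 0, 0), D (invoked 5) maxes components and bumps T2 → (0, 1, 1, 0)
from VC(B)=(0, 1, 0, 0), E (invoked 6) maxes components and bumps T1 → (0, 2, 0, 0)
from VC(D)=(0, 1, 1, 0), H (invoked 14) maxes components and bumps T2 → (0, 1, 2, 0)
from VC(E)=(0, 2, 0, 0), G (invoked 12) maxes components and bumps T1 → (0, 3, 0, 0)
from VC(C)=(1, 0, 0, 0), VC(E)=(0, 2, 0, 0), F (invoked 9) maxes components and bumps T0 → (2, 2, 0, 0)
target: VC(D) = (0, 1, 1, 0)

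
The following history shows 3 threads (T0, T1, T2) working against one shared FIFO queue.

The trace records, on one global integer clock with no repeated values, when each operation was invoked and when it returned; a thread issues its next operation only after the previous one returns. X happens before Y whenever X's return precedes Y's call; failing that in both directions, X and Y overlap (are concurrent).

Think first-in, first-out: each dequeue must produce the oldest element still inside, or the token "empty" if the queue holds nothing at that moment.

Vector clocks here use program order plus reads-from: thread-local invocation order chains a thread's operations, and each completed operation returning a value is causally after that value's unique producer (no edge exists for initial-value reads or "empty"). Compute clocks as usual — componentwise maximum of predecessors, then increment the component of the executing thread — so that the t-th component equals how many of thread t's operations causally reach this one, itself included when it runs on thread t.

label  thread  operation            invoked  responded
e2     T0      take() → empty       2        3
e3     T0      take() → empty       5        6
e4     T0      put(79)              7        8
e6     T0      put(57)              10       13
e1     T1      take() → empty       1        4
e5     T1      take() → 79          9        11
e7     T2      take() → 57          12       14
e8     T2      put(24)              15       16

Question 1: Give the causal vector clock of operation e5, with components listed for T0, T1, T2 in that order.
Answer: (3, 2, 0)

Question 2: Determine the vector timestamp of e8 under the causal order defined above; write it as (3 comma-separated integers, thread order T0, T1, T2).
Answer: (4, 0, 2)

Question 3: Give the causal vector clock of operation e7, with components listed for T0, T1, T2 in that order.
Answer: (4, 0, 1)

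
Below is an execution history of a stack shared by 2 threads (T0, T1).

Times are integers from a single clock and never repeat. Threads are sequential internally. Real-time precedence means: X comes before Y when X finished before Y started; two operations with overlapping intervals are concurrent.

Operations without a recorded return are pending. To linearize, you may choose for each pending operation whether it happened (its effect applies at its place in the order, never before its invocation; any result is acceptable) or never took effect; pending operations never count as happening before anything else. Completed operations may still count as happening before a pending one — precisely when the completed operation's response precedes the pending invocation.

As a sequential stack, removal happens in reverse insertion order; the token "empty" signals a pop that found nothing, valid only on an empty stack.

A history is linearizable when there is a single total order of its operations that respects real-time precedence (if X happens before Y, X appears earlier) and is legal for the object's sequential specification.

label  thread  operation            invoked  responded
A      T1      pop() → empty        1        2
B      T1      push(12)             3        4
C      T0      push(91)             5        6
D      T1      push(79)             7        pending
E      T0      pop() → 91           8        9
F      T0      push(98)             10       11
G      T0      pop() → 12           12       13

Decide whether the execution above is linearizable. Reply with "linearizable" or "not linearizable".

the violation lands at event 13, G's response at time 13: events 1..12 linearize, events 1..13 do not
the completed operations (6 total) allow one real-time order; the stack replay rejects it
include/drop combinations of the 1 pending operation (D) were all tried; none helps
e.g. A, B, C, E, F, G (pending dropped): illegal at step 6, since G pop() → 12 cannot apply there

not linearizable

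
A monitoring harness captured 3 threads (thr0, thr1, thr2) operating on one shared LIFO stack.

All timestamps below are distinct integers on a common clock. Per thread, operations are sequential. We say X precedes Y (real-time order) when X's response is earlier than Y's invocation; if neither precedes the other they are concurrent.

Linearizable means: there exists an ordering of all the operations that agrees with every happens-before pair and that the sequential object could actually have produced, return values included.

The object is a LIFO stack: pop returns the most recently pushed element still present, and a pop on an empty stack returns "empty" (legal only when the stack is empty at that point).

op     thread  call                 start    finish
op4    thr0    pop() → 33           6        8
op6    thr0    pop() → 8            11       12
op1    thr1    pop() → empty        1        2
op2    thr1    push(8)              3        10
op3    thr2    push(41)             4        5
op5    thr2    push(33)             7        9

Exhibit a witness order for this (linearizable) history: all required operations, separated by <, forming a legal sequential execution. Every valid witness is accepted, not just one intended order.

step 1: op1 pop() → empty — stack <>
step 2: op3 push(41) — stack <41>
step 3: op2 push(8) — stack <41,8>
step 4: op5 push(33) — stack <41,8,33>
step 5: op4 pop() → 33 — stack <41,8>
step 6: op6 pop() → 8 — stack <41>

op1 < op3 < op2 < op5 < op4 < op6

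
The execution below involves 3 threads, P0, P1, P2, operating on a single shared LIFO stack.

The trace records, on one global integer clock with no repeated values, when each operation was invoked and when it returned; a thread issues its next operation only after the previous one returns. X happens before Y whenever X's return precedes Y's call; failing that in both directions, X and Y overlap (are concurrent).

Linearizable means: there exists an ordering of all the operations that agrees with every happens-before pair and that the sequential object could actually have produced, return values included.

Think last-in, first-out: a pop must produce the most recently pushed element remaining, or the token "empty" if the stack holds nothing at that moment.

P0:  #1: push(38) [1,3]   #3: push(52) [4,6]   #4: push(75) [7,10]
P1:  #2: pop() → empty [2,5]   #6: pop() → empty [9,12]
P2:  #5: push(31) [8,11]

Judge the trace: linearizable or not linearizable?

events 1..11 are fine; event 12 — the response of #6 at time 12 — makes the prefix non-linearizable
18 orders of the 6 completed LIFO stack ops respect real time; none is legal
e.g. #1, #2, #3, #4, #5, #6: illegal at step 2, since #2 pop() → empty cannot apply there
e.g. #1, #2, #3, #4, #6, #5: illegal at step 2, since #2 pop() → empty cannot apply there

not linearizable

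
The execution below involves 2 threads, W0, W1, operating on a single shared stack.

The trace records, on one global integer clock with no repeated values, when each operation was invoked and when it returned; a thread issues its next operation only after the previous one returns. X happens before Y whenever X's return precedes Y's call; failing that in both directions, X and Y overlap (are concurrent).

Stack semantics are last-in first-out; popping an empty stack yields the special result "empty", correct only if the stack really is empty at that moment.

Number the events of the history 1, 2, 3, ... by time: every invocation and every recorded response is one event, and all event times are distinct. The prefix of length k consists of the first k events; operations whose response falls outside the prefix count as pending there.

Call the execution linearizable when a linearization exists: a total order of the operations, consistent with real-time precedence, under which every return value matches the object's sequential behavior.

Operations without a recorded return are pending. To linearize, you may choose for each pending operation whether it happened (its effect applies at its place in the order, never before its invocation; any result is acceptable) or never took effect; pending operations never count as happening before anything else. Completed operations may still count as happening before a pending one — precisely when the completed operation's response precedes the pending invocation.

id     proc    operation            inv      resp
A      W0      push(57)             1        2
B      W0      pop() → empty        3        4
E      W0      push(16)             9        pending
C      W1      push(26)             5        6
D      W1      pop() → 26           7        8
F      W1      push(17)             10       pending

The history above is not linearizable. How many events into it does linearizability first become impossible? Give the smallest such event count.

a valid linearization of events 1..3 exists, for instance A:
after step 1 (A push(57)): stack <57>
at event 4 (B's time-4 response) nothing linearizes any more
one such order, A, B, breaks at step 2 where B pop() → empty is illegal

4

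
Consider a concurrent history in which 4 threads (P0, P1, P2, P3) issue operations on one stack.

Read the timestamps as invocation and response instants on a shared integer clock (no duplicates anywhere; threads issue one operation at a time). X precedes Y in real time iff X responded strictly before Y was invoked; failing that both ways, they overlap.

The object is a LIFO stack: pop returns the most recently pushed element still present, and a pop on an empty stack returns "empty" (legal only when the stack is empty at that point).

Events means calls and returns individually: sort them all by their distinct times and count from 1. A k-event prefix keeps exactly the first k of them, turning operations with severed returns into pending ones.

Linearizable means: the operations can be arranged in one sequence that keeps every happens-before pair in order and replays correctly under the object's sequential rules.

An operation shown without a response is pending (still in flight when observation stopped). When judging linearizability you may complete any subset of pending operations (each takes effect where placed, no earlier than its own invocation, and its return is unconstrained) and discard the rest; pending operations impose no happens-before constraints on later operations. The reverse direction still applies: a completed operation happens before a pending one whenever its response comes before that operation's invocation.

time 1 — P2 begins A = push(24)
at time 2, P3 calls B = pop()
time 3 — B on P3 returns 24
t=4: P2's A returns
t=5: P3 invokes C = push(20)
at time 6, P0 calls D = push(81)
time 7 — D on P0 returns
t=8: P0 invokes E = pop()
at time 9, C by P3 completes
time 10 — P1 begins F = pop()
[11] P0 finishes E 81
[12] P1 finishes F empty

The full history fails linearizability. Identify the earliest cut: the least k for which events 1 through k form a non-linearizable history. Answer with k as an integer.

12

one valid order for events 1..11 is A, B, C, D, E:
step 1: A push(24) — stack <24>
step 2: B pop() → 24 — stack <>
step 3: C push(20) — stack <20>
step 4: D push(81) — stack <20,81>
step 5: E pop() → 81 — stack <20>
with event 12 included (F responding at time 12), all real-time-consistent orders fail
take A, B, C, D, E, F: step 6 already fails, because F pop() → empty cannot occur there
take A, B, C, D, F, E: step 5 already fails, because F pop() → empty cannot occur there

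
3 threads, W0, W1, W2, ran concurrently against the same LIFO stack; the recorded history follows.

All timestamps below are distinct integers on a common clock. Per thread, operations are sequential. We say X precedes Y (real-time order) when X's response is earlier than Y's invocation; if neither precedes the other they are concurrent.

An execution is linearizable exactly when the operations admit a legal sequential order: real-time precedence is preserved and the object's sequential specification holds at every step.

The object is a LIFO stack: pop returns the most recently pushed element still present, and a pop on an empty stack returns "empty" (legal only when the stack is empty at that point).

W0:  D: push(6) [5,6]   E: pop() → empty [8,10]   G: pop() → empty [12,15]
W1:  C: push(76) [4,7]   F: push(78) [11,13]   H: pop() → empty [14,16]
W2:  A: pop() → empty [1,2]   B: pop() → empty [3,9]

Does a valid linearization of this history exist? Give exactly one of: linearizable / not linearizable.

not linearizable

cut after 9 events: linearizable; cut after 10 events (E responds, time 10): not linearizable
every one of the 8 real-time-consistent orders over 5 completed LIFO stack ops fails the sequential spec
e.g. A, B, C, D, E: illegal at step 5, since E pop() → empty cannot apply there
e.g. A, B, D, C, E: illegal at step 5, since E pop() → empty cannot apply there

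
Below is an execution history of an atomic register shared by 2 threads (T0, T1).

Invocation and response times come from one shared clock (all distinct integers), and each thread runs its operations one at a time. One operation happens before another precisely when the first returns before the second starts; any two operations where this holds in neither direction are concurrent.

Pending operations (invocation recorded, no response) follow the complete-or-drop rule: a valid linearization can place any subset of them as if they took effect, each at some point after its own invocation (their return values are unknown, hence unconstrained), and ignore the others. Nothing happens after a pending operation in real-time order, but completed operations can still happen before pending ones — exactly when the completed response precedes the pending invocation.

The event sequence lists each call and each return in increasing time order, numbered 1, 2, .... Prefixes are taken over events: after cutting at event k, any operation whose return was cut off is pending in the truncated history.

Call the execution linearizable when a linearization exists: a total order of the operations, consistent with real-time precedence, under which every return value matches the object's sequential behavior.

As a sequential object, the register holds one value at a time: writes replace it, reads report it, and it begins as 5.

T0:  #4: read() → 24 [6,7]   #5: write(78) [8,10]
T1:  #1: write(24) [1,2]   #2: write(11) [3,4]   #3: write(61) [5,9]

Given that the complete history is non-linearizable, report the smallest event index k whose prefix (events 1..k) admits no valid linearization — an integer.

7

a valid linearization of events 1..6 exists, for instance #1, #2:
after step 1 (#1 write(24)): value 24
after step 2 (#2 write(11)): value 11
once event 7 joins (#4's response, time 7), exhaustive search finds no witness
including or dropping the 1 pending operation (#3) in any combination fails
take #1, #2, #4 (pending dropped): step 3 already fails, because #4 read() → 24 cannot occur there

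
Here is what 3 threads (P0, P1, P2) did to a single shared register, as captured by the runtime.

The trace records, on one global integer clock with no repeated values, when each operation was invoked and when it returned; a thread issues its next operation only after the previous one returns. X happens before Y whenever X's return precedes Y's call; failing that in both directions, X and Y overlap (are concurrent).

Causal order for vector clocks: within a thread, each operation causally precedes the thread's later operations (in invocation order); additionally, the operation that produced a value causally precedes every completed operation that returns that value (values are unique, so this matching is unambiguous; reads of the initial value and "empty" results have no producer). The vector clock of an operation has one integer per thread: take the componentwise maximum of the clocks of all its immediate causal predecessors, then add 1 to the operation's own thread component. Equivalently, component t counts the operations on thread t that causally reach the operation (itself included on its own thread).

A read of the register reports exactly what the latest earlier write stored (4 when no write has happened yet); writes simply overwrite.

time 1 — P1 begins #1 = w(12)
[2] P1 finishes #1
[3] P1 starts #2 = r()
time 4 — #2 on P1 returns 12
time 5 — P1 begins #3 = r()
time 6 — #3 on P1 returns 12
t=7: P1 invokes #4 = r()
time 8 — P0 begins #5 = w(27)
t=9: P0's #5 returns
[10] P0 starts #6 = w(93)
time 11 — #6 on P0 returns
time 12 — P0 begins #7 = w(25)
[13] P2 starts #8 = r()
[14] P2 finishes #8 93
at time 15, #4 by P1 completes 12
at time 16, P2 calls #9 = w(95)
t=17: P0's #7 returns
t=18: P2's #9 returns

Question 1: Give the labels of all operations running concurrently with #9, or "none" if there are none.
Answer: #7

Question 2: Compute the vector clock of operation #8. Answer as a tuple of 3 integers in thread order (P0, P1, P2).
Answer: (2, 0, 1)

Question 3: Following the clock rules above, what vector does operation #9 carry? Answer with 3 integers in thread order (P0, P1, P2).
Answer: (2, 0, 2)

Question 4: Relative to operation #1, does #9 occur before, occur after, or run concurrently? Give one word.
Answer: after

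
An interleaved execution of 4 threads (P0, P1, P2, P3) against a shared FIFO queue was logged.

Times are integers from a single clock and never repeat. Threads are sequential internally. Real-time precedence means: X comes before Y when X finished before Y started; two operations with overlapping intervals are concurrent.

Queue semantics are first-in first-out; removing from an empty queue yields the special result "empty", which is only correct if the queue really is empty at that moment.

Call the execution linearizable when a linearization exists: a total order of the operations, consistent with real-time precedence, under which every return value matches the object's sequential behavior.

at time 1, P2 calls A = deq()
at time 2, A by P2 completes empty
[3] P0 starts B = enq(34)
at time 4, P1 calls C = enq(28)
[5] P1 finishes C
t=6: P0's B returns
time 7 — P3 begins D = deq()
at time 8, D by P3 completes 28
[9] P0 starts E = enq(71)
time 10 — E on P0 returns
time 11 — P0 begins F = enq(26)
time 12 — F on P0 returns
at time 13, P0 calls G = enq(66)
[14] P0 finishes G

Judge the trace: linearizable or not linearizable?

one valid linearization: A, C, B, D, E, F, G
after step 1 (A deq() → empty): queue <>
after step 2 (C enq(28)): queue <28>
after step 3 (B enq(34)): queue <28,34>
after step 4 (D deq() → 28): queue <34>
after step 5 (E enq(71)): queue <34,71>
after step 6 (F enq(26)): queue <34,71,26>
after step 7 (G enq(66)): queue <34,71,26,66>

linearizable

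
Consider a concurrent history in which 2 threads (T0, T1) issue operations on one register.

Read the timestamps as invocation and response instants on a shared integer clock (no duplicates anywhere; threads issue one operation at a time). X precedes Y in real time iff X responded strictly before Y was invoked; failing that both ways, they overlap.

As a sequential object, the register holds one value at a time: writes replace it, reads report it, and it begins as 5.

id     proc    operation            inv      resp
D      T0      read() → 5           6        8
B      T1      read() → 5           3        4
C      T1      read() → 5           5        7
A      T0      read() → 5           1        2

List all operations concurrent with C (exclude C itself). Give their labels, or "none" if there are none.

overlap test against C [5,7]: concurrent iff the interval meets 5..7
A [1,2]: before
B [3,4]: before
D [6,8]: concurrent

D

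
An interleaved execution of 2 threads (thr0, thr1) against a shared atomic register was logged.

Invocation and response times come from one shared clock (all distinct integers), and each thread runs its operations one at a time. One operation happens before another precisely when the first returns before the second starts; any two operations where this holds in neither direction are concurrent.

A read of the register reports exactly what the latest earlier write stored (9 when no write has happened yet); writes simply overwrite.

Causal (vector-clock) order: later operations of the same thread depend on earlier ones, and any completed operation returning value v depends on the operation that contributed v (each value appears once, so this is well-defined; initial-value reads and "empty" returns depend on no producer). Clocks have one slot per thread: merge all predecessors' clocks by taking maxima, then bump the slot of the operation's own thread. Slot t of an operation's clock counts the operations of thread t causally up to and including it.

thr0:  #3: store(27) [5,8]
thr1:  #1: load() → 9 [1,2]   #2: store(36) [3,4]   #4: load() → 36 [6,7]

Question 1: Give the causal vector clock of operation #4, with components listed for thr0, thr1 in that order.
Answer: (0, 3)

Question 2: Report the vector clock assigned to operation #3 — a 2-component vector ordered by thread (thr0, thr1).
Answer: (1, 0)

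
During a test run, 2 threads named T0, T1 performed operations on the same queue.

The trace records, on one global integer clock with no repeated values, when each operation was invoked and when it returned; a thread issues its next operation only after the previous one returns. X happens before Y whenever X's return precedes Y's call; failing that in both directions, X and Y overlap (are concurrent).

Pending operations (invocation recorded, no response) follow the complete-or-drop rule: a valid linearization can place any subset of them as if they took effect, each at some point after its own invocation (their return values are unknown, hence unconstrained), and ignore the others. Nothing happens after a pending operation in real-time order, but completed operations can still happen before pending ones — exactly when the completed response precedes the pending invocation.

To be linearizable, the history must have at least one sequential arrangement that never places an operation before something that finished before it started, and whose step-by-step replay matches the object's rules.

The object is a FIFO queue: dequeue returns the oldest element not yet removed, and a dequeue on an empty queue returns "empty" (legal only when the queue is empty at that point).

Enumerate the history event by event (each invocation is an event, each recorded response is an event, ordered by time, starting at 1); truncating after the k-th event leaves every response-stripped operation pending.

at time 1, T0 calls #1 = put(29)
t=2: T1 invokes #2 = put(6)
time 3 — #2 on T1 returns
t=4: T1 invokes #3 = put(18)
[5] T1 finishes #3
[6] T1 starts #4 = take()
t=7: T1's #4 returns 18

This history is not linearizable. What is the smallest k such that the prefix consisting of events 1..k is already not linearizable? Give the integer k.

7

a valid linearization of events 1..6 exists, for instance #1, #2, #3:
step 1: #1 put(29) (pending, included) — queue <29>
step 2: #2 put(6) — queue <29,6>
step 3: #3 put(18) — queue <29,6,18>
with event 7 included (#4 responding at time 7), all real-time-consistent orders fail
completion choices over the 1 pending operation (#1) were checked; none helps
one such order, #2, #3, #4 (pending dropped), breaks at step 3 where #4 take() → 18 is illegal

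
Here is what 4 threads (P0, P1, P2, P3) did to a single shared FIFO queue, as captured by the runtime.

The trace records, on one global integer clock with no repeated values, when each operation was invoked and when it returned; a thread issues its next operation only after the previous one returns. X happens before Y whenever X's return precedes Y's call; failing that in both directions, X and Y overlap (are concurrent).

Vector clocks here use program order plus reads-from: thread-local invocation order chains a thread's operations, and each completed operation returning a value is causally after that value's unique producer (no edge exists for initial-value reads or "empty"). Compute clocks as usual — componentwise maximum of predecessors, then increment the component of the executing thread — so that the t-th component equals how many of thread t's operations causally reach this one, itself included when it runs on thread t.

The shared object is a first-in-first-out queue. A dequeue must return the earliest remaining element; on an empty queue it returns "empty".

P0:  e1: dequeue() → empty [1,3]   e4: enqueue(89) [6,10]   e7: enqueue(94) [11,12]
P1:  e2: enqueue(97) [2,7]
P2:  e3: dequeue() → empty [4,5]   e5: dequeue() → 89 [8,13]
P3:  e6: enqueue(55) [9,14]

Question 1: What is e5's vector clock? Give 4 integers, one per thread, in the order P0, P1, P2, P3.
Answer: (2, 0, 2, 0)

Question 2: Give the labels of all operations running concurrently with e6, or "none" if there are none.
Answer: e4, e5, e7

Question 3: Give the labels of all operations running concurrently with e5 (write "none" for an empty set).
Answer: e4, e6, e7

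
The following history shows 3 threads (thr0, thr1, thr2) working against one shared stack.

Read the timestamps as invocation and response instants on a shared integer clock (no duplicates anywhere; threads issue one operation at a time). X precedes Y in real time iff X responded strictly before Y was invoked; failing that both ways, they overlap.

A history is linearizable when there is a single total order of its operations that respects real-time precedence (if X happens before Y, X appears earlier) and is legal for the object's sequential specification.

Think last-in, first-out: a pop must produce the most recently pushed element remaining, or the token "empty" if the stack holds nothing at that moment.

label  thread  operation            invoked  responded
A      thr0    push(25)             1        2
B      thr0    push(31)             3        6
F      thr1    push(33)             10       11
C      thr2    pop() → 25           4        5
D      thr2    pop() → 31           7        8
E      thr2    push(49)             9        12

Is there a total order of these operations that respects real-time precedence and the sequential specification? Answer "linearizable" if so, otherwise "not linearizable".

a witness: A, C, B, D, E, F
1. A push(25), leaving stack <25>
2. C pop() → 25, leaving stack <>
3. B push(31), leaving stack <31>
4. D pop() → 31, leaving stack <>
5. E push(49), leaving stack <49>
6. F push(33), leaving stack <49,33>

linearizable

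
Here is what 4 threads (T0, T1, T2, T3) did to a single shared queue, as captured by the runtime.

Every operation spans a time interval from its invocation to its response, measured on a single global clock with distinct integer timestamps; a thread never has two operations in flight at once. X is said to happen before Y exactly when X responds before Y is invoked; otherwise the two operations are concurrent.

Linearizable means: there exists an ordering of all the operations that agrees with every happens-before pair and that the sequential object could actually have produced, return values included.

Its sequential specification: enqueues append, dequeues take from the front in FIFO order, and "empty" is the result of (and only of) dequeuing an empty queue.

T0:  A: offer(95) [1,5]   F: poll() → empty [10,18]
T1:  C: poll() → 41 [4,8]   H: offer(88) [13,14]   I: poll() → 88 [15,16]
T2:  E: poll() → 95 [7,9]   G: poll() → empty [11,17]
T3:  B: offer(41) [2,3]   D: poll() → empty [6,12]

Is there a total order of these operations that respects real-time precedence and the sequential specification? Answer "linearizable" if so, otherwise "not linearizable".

linearizable

one valid linearization: A, B, E, C, D, F, G, H, I
after step 1 (A offer(95)): queue <95>
after step 2 (B offer(41)): queue <95,41>
after step 3 (E poll() → 95): queue <41>
after step 4 (C poll() → 41): queue <>
after step 5 (D poll() → empty): queue <>
after step 6 (F poll() → empty): queue <>
after step 7 (G poll() → empty): queue <>
after step 8 (H offer(88)): queue <88>
after step 9 (I poll() → 88): queue <>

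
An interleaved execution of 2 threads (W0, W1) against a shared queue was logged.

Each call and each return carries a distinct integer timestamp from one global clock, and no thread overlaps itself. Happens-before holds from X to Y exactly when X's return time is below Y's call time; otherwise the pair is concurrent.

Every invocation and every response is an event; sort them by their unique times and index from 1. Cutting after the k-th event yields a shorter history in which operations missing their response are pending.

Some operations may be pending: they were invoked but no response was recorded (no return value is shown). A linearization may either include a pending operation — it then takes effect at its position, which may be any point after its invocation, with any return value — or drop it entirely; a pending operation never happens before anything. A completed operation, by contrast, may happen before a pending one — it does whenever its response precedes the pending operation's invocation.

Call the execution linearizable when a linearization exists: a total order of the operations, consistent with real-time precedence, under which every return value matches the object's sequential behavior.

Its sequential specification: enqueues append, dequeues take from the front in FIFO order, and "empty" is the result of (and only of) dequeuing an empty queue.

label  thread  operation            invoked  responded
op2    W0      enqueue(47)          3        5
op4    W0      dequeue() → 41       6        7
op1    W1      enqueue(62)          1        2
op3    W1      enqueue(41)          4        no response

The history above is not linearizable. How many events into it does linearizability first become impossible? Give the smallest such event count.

7

events 1..6 are linearizable, e.g. via op1, op2:
1. op1 enqueue(62), leaving queue <62>
2. op2 enqueue(47), leaving queue <62,47>
with event 7 included (op4 responding at time 7), all real-time-consistent orders fail
no escape via the 1 pending operation (op3): every completion choice fails
one such order, op1, op2, op4 (pending dropped), breaks at step 3 where op4 dequeue() → 41 is illegal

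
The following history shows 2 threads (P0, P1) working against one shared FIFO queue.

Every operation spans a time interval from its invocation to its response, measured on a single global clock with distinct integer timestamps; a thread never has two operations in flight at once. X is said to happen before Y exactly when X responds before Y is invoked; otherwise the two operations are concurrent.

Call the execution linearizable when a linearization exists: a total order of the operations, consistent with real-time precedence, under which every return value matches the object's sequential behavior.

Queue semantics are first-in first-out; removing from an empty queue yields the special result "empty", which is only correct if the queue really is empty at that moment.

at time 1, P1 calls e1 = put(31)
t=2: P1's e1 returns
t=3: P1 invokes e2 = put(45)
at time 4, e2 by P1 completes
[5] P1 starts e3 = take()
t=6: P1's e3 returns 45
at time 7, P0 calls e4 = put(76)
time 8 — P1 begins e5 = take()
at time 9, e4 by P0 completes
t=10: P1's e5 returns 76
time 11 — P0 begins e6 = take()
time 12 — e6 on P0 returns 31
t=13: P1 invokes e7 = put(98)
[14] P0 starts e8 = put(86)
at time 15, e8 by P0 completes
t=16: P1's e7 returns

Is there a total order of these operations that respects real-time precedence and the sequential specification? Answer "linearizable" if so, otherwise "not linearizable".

through event 5 a valid linearization exists; event 6 (e3 responding at time 6) ends that
exactly one order of the 3 completed ops respects real time; the FIFO queue replay fails
for example e1, e2, e3 fails at step 3: e3 take() → 45 is not legal there

not linearizable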